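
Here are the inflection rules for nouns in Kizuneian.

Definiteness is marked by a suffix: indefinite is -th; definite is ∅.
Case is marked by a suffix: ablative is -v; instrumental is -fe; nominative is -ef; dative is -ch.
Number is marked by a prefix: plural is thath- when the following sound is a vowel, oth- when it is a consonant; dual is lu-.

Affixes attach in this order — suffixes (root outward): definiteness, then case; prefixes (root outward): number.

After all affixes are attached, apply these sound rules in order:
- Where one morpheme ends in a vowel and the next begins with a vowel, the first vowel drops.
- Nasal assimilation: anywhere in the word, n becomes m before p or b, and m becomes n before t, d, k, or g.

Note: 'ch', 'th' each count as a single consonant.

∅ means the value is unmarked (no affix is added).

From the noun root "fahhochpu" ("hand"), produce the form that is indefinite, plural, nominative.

Attach definiteness indefinite -th → fahhochputh.
Attach case nominative -ef → fahhochputhef.
Attach number plural oth- (before consonant 'f') → othfahhochputhef.
Vowel deletion: no change.
Nasal assimilation: no change.

othfahhochputhef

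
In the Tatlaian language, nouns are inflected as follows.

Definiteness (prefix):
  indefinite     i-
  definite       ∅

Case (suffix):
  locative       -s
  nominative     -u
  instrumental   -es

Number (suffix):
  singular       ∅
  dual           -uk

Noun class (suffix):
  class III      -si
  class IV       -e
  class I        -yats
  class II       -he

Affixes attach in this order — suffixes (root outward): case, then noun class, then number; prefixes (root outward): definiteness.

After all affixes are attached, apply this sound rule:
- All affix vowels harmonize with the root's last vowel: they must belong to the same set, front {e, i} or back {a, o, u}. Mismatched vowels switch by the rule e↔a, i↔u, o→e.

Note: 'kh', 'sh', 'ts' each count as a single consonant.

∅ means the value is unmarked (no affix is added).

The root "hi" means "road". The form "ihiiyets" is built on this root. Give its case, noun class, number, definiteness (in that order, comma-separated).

nominative, class I, singular, indefinite

Segment: i-hi-u-yats.
case: -u → nominative.
noun class: -yats → class I.
number: ∅ → singular.
definiteness: i- → indefinite.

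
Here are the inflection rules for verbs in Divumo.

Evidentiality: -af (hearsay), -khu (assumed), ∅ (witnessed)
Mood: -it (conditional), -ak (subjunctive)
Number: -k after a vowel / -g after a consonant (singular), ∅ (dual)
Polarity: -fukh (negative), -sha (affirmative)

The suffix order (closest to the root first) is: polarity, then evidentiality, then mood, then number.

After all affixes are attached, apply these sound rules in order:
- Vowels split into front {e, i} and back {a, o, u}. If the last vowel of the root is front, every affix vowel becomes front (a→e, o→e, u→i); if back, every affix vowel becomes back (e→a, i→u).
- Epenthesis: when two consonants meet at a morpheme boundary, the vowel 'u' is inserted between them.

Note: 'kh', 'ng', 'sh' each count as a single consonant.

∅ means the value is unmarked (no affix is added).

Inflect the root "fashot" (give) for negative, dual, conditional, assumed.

Attach polarity negative -fukh → fashotfukh.
Attach evidentiality assumed -khu → fashotfukhkhu.
Attach mood conditional -it → fashotfukhkhuit.
number = dual: zero marking, form stays fashotfukhkhuit.
Apply vowel harmony: fashotfukhkhuit → fashotfukhkhuut.
Apply epenthesis: fashotfukhkhuut → fashotufukhukhuut.

fashotufukhukhuut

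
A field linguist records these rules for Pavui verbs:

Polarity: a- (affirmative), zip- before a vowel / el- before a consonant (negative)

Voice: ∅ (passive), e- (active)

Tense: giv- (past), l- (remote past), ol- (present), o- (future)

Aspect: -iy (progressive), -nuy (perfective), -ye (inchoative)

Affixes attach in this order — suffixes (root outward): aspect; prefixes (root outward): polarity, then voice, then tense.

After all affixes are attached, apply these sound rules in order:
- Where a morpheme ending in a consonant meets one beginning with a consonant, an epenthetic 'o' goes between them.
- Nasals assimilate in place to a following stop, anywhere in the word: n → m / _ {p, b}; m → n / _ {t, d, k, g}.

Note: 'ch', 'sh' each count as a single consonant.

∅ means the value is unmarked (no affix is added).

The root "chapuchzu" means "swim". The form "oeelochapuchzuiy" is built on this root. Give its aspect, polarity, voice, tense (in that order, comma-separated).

Segment: o-e-el-chapuchzu-iy.
aspect: -iy → progressive.
polarity: zip/el- → negative.
voice: e- → active.
tense: o- → future.

progressive, negative, active, future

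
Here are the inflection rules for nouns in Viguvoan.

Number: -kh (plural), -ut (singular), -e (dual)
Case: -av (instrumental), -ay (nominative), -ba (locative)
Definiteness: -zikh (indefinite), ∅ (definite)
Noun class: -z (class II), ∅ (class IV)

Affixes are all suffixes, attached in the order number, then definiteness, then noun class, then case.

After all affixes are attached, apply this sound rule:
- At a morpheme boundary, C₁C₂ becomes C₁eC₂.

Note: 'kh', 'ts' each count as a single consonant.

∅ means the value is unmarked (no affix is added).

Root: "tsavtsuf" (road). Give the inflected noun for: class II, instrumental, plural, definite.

tsavtsufekhezav

Attach number plural -kh → tsavtsufkh.
definiteness = definite: zero marking, form stays tsavtsufkh.
Attach noun class class II -z → tsavtsufkhz.
Attach case instrumental -av → tsavtsufkhzav.
Apply epenthesis: tsavtsufkhzav → tsavtsufekhezav.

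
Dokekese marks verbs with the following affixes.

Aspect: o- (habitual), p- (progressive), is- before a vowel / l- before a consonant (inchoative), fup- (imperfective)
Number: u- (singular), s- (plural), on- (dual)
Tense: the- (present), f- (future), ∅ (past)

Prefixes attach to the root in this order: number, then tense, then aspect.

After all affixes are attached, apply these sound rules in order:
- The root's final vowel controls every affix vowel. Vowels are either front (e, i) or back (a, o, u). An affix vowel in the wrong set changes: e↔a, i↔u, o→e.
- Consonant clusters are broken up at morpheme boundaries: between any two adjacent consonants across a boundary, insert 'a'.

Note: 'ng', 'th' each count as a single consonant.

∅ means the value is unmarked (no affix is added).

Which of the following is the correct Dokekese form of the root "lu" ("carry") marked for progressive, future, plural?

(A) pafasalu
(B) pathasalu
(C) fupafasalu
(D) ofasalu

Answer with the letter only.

Attach number plural s- → slu.
Attach tense future f- → fslu.
Attach aspect progressive p- → pfslu.
Vowel harmony: no change.
Apply epenthesis: pfslu → pafasalu.
So the correct form is pafasalu, option (A).
(D) ofasalu is wrong: it uses habitual instead of progressive for aspect.
(B) pathasalu is wrong: it uses present instead of future for tense.
(C) fupafasalu is wrong: it uses imperfective instead of progressive for aspect.

A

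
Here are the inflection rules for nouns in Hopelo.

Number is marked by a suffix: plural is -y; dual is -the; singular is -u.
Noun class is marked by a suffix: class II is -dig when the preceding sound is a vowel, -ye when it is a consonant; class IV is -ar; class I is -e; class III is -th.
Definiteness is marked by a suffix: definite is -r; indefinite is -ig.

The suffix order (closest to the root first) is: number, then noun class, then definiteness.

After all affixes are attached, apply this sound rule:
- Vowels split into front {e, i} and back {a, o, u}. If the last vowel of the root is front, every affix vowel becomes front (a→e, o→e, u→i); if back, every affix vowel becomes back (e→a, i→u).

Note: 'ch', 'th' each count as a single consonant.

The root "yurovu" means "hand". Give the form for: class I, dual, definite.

Attach number dual -the → yurovuthe.
Attach noun class class I -e → yurovuthee.
Attach definiteness definite -r → yurovutheer.
Apply vowel harmony: yurovutheer → yurovuthaar.

yurovuthaar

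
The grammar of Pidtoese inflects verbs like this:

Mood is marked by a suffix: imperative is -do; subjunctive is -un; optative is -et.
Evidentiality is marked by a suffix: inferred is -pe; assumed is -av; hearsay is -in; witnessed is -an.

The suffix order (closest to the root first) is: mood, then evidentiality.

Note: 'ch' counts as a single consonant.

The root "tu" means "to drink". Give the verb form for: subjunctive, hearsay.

tuunin

Attach mood subjunctive -un → tuun.
Attach evidentiality hearsay -in → tuunin.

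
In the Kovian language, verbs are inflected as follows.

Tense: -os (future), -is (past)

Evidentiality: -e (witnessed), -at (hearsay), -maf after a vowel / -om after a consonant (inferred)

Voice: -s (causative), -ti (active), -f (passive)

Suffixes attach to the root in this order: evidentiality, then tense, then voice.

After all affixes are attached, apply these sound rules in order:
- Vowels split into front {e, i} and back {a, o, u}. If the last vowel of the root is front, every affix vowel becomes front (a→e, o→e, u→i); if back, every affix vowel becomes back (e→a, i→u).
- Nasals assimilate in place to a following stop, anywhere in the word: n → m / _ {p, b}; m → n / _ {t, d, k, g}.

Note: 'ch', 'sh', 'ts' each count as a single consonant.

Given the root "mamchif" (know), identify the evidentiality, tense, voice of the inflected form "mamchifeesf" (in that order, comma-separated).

Segment: mamchif-e-os-f.
evidentiality: -e → witnessed.
tense: -os → future.
voice: -f → passive.

witnessed, future, passive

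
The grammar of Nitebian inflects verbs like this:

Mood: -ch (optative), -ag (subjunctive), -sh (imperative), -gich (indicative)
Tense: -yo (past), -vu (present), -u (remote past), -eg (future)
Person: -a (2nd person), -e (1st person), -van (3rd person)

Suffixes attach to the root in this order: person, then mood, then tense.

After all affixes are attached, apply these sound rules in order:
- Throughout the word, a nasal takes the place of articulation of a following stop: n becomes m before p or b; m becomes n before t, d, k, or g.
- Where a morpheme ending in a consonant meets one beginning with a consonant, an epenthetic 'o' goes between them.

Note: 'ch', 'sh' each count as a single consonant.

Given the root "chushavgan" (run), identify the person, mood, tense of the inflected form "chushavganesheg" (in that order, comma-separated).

Segment: chushavgan-e-sh-eg.
person: -e → 1st person.
mood: -sh → imperative.
tense: -eg → future.

1st person, imperative, future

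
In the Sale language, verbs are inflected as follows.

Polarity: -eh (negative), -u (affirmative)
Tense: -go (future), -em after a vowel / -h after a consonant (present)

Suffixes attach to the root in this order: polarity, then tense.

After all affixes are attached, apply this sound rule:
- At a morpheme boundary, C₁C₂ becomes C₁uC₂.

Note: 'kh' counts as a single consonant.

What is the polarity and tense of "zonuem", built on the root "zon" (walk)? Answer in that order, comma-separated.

Segment: zon-u-em.
polarity: -u → affirmative.
tense: -em/h → present.

affirmative, present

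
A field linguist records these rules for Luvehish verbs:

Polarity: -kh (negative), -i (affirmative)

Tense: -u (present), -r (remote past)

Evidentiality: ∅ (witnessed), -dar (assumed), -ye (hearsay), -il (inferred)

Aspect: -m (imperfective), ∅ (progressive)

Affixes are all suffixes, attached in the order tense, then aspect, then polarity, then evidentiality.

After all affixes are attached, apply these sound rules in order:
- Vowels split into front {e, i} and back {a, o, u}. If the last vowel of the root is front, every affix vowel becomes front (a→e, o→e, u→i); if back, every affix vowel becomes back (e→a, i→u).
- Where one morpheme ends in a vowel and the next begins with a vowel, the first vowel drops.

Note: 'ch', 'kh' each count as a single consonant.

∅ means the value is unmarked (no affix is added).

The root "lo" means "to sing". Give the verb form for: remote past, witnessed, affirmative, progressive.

loru

Attach tense remote past -r → lor.
aspect = progressive: zero marking, form stays lor.
Attach polarity affirmative -i → lori.
evidentiality = witnessed: zero marking, form stays lori.
Apply vowel harmony: lori → loru.
Vowel deletion: no change.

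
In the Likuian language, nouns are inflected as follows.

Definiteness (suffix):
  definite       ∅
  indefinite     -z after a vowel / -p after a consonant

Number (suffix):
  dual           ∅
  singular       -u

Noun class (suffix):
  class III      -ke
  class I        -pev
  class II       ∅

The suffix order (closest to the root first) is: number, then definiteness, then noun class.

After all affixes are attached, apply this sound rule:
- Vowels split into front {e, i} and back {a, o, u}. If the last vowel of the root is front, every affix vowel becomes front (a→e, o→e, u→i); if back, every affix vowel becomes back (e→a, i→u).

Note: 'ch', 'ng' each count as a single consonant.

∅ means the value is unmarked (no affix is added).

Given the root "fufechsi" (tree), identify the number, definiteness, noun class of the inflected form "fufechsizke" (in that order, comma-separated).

dual, indefinite, class III

Segment: fufechsi-z-ke.
number: ∅ → dual.
definiteness: -z/p → indefinite.
noun class: -ke → class III.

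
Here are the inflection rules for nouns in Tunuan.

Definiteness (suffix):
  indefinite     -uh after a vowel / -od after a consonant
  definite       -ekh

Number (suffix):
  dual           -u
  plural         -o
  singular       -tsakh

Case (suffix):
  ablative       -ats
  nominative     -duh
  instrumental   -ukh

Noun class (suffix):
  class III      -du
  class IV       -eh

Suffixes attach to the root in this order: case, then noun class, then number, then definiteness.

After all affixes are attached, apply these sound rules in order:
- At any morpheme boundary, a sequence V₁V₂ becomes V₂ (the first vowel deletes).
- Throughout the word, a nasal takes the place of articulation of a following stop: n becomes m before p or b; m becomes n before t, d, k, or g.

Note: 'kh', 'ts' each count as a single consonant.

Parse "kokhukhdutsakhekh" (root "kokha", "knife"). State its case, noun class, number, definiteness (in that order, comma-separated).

instrumental, class III, singular, definite

Segment: kokha-ukh-du-tsakh-ekh.
case: -ukh → instrumental.
noun class: -du → class III.
number: -tsakh → singular.
definiteness: -ekh → definite.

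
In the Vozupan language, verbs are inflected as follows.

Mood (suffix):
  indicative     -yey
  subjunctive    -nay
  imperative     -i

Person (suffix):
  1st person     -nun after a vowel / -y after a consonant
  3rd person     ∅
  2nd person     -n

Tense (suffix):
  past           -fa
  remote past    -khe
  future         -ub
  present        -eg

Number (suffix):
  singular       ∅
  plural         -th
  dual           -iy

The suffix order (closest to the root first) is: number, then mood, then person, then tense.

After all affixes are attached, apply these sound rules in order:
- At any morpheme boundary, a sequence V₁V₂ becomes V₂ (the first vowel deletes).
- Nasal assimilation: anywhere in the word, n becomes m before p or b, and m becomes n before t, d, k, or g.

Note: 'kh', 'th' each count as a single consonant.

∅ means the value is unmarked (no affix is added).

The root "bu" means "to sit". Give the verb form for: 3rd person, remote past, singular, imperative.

number = singular: zero marking, form stays bu.
Attach mood imperative -i → bui.
person = 3rd person: zero marking, form stays bui.
Attach tense remote past -khe → buikhe.
Apply vowel deletion: buikhe → bikhe.
Nasal assimilation: no change.

bikhe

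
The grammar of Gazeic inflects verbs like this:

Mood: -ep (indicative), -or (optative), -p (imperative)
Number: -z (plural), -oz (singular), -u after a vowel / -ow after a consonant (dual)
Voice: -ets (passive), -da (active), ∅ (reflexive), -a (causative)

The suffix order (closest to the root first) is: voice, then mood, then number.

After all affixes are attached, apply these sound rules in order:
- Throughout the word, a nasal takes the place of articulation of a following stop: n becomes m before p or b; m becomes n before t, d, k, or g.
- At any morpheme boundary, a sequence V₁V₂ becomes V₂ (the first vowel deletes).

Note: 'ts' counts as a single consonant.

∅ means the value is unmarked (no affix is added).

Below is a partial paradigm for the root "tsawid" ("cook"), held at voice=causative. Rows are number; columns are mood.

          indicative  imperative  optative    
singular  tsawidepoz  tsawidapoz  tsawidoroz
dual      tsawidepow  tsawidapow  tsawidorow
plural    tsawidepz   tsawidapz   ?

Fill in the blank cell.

tsawidorz

Attach voice causative -a → tsawida.
Attach mood optative -or → tsawidaor.
Attach number plural -z → tsawidaorz.
Nasal assimilation: no change.
Apply vowel deletion: tsawidaorz → tsawidorz.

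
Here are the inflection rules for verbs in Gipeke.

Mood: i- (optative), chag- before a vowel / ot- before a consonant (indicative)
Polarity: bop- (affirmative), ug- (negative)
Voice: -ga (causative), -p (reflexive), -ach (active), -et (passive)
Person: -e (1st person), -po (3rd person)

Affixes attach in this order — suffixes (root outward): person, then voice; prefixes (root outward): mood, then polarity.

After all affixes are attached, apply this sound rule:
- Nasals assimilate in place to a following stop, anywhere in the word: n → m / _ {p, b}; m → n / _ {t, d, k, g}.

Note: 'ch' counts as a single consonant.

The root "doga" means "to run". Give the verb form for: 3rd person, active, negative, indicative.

ugotdogapoach

Attach person 3rd person -po → dogapo.
Attach mood indicative ot- (before consonant 'd') → otdogapo.
Attach polarity negative ug- → ugotdogapo.
Attach voice active -ach → ugotdogapoach.
Nasal assimilation: no change.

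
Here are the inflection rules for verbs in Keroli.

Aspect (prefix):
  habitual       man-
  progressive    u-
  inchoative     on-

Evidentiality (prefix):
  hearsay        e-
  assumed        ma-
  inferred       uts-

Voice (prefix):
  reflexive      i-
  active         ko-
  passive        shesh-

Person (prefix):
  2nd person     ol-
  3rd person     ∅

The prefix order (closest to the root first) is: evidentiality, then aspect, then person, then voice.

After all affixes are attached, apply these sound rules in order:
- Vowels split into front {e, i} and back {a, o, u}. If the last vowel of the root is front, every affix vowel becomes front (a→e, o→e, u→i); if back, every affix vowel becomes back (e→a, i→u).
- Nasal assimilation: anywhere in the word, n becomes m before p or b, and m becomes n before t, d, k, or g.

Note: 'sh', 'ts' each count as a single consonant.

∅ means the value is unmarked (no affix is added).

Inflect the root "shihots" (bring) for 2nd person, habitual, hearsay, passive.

Attach evidentiality hearsay e- → eshihots.
Attach aspect habitual man- → maneshihots.
Attach person 2nd person ol- → olmaneshihots.
Attach voice passive shesh- → shesholmaneshihots.
Apply vowel harmony: shesholmaneshihots → shasholmanashihots.
Nasal assimilation: no change.

shasholmanashihots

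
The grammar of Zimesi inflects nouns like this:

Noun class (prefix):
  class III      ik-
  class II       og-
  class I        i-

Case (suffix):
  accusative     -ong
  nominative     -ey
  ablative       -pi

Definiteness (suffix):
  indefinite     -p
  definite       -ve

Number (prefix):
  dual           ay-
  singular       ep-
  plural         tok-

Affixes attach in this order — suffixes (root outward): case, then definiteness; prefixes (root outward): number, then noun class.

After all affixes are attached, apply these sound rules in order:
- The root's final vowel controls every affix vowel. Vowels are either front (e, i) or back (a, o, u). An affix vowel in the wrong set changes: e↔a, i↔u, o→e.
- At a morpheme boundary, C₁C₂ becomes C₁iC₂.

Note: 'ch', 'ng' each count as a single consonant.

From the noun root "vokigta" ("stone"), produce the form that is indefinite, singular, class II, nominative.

Attach number singular ep- → epvokigta.
Attach case nominative -ey → epvokigtaey.
Attach noun class class II og- → ogepvokigtaey.
Attach definiteness indefinite -p → ogepvokigtaeyp.
Apply vowel harmony: ogepvokigtaeyp → ogapvokigtaayp.
Apply epenthesis: ogapvokigtaayp → ogapivokigtaayip.

ogapivokigtaayip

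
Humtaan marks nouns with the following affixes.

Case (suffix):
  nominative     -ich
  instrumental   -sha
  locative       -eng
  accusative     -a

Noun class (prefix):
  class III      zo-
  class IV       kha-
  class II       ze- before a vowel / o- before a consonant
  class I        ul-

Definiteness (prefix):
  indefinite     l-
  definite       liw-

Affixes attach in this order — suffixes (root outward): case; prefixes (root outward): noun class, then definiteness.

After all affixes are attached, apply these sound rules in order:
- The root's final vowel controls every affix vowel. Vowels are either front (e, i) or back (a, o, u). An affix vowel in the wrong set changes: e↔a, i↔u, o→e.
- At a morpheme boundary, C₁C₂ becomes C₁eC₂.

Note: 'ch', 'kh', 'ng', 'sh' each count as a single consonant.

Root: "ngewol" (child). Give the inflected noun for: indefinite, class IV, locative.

Attach case locative -eng → ngewoleng.
Attach noun class class IV kha- → khangewoleng.
Attach definiteness indefinite l- → lkhangewoleng.
Apply vowel harmony: lkhangewoleng → lkhangewolang.
Apply epenthesis: lkhangewolang → lekhangewolang.

lekhangewolang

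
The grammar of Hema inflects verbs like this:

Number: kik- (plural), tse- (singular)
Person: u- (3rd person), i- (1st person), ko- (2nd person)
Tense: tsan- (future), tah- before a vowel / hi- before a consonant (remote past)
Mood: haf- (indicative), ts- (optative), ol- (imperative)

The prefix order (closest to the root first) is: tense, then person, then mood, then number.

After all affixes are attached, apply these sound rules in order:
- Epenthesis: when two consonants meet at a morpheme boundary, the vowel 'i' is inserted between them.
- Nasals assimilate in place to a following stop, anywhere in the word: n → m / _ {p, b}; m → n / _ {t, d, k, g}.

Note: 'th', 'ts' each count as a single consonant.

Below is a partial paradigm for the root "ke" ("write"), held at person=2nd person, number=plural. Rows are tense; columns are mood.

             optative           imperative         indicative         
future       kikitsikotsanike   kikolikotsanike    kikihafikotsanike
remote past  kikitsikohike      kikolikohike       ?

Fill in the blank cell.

kikihafikohike

Attach tense remote past hi- (before consonant 'k') → hike.
Attach person 2nd person ko- → kohike.
Attach mood indicative haf- → hafkohike.
Attach number plural kik- → kikhafkohike.
Apply epenthesis: kikhafkohike → kikihafikohike.
Nasal assimilation: no change.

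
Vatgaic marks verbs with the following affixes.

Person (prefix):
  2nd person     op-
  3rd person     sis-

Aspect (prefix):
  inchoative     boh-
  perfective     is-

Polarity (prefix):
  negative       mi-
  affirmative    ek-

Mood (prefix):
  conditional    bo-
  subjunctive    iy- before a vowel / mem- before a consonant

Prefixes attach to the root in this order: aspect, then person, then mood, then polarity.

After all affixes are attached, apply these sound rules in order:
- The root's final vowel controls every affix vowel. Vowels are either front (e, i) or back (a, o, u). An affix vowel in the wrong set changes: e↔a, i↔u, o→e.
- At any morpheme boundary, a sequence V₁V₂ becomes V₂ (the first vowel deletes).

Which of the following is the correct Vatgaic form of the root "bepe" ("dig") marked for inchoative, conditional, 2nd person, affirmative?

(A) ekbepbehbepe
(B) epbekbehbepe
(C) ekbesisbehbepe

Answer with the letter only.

A

Attach aspect inchoative boh- → bohbepe.
Attach person 2nd person op- → opbohbepe.
Attach mood conditional bo- → boopbohbepe.
Attach polarity affirmative ek- → ekboopbohbepe.
Apply vowel harmony: ekboopbohbepe → ekbeepbehbepe.
Apply vowel deletion: ekbeepbehbepe → ekbepbehbepe.
So the correct form is ekbepbehbepe, option (A).
(B) epbekbehbepe is wrong: it has the affixes in the wrong order.
(C) ekbesisbehbepe is wrong: it uses 3rd person instead of 2nd person for person.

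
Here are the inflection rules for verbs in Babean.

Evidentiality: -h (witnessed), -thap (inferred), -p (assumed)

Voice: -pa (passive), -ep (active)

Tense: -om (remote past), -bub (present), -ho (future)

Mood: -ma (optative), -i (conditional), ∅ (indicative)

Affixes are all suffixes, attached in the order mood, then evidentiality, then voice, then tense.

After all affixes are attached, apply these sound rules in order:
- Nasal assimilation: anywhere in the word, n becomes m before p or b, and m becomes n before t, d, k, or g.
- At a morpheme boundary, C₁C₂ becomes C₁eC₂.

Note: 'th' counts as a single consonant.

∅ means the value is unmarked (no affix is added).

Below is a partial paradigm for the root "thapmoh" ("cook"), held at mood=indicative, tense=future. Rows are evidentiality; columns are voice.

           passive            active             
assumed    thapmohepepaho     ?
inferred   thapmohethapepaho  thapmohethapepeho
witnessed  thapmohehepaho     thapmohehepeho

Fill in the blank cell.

thapmohepepeho

mood = indicative: zero marking, form stays thapmoh.
Attach evidentiality assumed -p → thapmohp.
Attach voice active -ep → thapmohpep.
Attach tense future -ho → thapmohpepho.
Nasal assimilation: no change.
Apply epenthesis: thapmohpepho → thapmohepepeho.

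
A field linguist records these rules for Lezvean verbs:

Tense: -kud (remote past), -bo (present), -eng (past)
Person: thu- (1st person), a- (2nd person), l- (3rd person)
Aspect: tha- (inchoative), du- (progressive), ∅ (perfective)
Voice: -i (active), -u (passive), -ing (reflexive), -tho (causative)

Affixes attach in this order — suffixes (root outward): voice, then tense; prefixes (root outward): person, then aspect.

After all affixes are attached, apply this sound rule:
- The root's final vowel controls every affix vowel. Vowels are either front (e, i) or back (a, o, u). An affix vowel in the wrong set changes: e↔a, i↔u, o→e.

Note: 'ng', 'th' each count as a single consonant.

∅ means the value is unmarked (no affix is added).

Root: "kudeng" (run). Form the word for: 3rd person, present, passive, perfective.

lkudengibe

Attach voice passive -u → kudengu.
Attach tense present -bo → kudengubo.
Attach person 3rd person l- → lkudengubo.
aspect = perfective: zero marking, form stays lkudengubo.
Apply vowel harmony: lkudengubo → lkudengibe.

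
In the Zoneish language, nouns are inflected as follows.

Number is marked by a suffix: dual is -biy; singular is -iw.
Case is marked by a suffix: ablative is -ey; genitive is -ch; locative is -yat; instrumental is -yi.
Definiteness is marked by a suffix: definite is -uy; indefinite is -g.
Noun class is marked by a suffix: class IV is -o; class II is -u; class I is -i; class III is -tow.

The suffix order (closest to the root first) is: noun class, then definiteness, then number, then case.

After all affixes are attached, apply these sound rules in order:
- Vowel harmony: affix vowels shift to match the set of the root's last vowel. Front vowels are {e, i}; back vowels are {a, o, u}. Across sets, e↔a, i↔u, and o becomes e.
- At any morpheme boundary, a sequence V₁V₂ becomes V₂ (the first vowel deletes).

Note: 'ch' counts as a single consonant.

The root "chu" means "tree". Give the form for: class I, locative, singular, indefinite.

Attach noun class class I -i → chui.
Attach definiteness indefinite -g → chuig.
Attach number singular -iw → chuigiw.
Attach case locative -yat → chuigiwyat.
Apply vowel harmony: chuigiwyat → chuuguwyat.
Apply vowel deletion: chuuguwyat → chuguwyat.

chuguwyat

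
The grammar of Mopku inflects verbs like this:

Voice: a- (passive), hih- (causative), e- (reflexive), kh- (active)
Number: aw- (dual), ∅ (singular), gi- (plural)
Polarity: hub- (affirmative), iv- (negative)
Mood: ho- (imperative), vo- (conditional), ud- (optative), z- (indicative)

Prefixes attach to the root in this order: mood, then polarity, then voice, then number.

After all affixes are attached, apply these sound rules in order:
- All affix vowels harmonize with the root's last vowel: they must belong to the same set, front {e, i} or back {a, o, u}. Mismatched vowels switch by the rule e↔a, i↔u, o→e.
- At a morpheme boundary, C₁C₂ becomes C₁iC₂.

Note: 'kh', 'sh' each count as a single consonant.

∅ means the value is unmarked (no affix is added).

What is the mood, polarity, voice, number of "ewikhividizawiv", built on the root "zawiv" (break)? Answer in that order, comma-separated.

Segment: aw-kh-iv-ud-zawiv.
mood: ud- → optative.
polarity: iv- → negative.
voice: kh- → active.
number: aw- → dual.

optative, negative, active, dual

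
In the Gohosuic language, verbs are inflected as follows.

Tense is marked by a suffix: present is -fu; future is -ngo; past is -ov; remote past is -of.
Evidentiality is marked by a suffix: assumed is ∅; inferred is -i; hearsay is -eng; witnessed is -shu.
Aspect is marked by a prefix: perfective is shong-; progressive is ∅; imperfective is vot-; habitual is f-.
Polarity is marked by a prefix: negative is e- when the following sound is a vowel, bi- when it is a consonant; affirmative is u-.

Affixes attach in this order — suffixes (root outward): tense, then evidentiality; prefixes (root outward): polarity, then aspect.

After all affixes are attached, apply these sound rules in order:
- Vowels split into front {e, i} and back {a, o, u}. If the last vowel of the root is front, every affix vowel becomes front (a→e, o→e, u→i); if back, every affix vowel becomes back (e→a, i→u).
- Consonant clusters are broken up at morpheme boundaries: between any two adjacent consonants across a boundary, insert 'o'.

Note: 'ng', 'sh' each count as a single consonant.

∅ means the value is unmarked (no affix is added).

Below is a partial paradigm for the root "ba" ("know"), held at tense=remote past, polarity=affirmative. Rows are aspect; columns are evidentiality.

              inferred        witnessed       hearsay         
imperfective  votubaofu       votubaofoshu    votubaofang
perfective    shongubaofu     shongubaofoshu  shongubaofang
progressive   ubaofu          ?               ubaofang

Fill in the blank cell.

Attach tense remote past -of → baof.
Attach polarity affirmative u- → ubaof.
Attach evidentiality witnessed -shu → ubaofshu.
aspect = progressive: zero marking, form stays ubaofshu.
Vowel harmony: no change.
Apply epenthesis: ubaofshu → ubaofoshu.

ubaofoshu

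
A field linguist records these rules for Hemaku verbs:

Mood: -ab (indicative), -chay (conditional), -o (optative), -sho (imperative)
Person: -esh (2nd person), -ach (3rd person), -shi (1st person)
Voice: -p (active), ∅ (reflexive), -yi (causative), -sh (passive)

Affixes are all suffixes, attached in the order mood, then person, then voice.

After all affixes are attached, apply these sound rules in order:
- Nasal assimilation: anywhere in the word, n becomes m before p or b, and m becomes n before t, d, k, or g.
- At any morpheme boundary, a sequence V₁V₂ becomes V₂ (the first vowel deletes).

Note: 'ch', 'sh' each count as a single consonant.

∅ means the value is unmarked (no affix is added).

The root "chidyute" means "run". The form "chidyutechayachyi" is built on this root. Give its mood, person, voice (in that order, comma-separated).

Segment: chidyute-chay-ach-yi.
mood: -chay → conditional.
person: -ach → 3rd person.
voice: -yi → causative.

conditional, 3rd person, causative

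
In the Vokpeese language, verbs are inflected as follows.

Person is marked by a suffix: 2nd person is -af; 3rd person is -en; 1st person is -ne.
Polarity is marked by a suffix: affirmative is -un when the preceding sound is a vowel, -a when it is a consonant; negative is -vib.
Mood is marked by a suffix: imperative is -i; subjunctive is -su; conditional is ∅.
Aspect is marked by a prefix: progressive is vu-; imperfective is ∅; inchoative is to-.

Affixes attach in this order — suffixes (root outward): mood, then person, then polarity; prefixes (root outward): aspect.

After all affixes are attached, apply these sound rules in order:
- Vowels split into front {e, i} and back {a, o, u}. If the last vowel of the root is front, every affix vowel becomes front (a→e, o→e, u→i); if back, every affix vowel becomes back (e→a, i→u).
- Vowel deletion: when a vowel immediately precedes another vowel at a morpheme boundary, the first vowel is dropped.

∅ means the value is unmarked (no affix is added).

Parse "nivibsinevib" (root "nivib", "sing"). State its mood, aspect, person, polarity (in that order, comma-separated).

subjunctive, imperfective, 1st person, negative

Segment: nivib-su-ne-vib.
mood: -su → subjunctive.
aspect: ∅ → imperfective.
person: -ne → 1st person.
polarity: -vib → negative.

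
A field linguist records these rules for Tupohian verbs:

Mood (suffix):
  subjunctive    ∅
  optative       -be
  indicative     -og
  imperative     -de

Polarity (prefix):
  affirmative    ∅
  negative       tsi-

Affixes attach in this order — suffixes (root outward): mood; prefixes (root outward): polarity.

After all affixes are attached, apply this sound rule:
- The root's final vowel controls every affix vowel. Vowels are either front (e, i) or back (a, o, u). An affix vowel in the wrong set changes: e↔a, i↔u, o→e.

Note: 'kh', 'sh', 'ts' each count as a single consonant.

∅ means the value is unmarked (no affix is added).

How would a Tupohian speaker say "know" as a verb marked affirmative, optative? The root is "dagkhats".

Attach mood optative -be → dagkhatsbe.
polarity = affirmative: zero marking, form stays dagkhatsbe.
Apply vowel harmony: dagkhatsbe → dagkhatsba.

dagkhatsba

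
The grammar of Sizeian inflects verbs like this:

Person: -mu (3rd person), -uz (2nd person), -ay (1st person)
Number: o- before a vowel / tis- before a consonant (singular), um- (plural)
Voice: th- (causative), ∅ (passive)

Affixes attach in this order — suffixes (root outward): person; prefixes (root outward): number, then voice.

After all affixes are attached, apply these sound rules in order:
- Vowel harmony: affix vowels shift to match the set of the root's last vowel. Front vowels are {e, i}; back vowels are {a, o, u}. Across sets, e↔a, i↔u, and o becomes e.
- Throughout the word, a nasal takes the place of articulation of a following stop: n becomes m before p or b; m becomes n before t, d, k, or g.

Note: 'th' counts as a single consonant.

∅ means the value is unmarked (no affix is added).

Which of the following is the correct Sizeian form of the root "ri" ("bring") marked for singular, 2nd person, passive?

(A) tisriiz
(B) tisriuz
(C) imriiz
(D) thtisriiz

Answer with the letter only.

Attach person 2nd person -uz → riuz.
Attach number singular tis- (before consonant 'r') → tisriuz.
voice = passive: zero marking, form stays tisriuz.
Apply vowel harmony: tisriuz → tisriiz.
Nasal assimilation: no change.
So the correct form is tisriiz, option (A).
(C) imriiz is wrong: it uses plural instead of singular for number.
(D) thtisriiz is wrong: it uses causative instead of passive for voice.
(B) tisriuz is wrong: it fails to apply the sound rule(s).

A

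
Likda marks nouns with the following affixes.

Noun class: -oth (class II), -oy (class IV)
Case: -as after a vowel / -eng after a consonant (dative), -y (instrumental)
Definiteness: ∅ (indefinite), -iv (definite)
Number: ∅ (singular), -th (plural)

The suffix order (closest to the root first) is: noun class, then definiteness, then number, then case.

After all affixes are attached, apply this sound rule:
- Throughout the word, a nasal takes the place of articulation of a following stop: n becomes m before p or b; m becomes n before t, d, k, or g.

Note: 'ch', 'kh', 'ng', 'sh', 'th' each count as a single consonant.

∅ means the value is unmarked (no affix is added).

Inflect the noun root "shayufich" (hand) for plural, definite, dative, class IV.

Attach noun class class IV -oy → shayufichoy.
Attach definiteness definite -iv → shayufichoyiv.
Attach number plural -th → shayufichoyivth.
Attach case dative -eng (after consonant 'th') → shayufichoyivtheng.
Nasal assimilation: no change.

shayufichoyivtheng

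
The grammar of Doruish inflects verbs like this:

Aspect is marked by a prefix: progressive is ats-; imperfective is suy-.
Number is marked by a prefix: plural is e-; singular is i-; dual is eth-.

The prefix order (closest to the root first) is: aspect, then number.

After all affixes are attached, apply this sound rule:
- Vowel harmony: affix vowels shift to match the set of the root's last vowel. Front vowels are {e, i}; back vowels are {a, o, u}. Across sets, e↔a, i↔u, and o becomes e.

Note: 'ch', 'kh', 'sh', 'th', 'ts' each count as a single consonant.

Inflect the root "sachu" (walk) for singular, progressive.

Attach aspect progressive ats- → atssachu.
Attach number singular i- → iatssachu.
Apply vowel harmony: iatssachu → uatssachu.

uatssachu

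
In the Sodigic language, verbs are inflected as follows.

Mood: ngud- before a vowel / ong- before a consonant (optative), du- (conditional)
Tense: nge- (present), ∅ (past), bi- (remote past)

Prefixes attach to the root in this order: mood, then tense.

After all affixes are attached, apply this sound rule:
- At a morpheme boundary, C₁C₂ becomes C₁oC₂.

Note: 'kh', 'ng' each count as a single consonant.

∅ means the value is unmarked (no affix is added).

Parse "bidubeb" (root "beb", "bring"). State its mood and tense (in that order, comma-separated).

conditional, remote past

Segment: bi-du-beb.
mood: du- → conditional.
tense: bi- → remote past.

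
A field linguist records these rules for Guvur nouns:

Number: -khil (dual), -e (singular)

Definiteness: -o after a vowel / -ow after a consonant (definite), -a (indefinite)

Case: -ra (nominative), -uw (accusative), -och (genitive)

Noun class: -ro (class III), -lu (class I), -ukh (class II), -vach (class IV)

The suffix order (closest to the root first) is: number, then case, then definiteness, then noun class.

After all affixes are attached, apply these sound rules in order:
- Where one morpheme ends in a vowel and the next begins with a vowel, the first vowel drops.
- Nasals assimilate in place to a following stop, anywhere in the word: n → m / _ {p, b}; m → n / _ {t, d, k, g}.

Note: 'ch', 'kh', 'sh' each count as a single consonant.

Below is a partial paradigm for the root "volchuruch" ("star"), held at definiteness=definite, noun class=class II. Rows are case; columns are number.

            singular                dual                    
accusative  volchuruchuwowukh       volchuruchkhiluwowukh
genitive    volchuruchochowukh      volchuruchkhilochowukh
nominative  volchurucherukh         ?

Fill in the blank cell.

Attach number dual -khil → volchuruchkhil.
Attach case nominative -ra → volchuruchkhilra.
Attach definiteness definite -o (after vowel 'a') → volchuruchkhilrao.
Attach noun class class II -ukh → volchuruchkhilraoukh.
Apply vowel deletion: volchuruchkhilraoukh → volchuruchkhilrukh.
Nasal assimilation: no change.

volchuruchkhilrukh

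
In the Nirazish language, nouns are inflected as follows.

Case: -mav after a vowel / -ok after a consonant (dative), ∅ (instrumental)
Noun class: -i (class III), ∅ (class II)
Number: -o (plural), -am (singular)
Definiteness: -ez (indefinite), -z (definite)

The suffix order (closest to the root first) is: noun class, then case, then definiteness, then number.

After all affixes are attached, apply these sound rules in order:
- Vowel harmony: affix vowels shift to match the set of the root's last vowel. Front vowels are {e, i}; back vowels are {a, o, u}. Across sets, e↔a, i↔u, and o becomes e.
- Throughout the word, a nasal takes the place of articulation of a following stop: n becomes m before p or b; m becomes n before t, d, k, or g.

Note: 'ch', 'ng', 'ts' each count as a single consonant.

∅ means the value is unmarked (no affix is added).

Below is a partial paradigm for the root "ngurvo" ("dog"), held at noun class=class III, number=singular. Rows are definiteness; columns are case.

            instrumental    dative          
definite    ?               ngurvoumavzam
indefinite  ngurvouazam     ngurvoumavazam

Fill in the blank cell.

Attach noun class class III -i → ngurvoi.
case = instrumental: zero marking, form stays ngurvoi.
Attach definiteness definite -z → ngurvoiz.
Attach number singular -am → ngurvoizam.
Apply vowel harmony: ngurvoizam → ngurvouzam.
Nasal assimilation: no change.

ngurvouzam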